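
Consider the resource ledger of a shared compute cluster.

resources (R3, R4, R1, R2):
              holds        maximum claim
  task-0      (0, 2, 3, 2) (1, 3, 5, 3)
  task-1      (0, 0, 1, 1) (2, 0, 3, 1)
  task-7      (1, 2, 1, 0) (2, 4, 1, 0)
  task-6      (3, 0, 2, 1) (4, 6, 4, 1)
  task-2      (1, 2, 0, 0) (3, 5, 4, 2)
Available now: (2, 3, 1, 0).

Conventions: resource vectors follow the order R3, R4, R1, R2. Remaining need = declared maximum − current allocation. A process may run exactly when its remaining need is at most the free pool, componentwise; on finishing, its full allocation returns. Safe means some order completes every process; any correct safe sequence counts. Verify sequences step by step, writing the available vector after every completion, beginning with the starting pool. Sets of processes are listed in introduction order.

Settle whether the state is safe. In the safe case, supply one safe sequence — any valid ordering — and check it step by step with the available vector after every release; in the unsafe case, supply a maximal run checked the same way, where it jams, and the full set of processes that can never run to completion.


SAFE — a valid safe sequence is task-7, task-1, task-0, task-6, task-2.
Key observation: task-1 is the earliest step where a requested resource binds exactly: need (2, 0, 2, 0), pool (3, 5, 2, 0) at its turn.
Verifying each step:
  pool = (2, 3, 1, 0)
  run task-7 (needs (1, 2, 0, 0), free (2, 3, 1, 0)); after release of (1, 2, 1, 0) the pool is (3, 5, 2, 0)
  run task-1 (needs (2, 0, 2, 0), free (3, 5, 2, 0)); after release of (0, 0, 1, 1) the pool is (3, 5, 3, 1)
  run task-0 (needs (1, 1, 2, 1), free (3, 5, 3, 1)); after release of (0, 2, 3, 2) the pool is (3, 7, 6, 3)
  run task-6 (needs (1, 6, 2, 0), free (3, 7, 6, 3)); after release of (3, 0, 2, 1) the pool is (6, 7, 8, 4)
  run task-2 (needs (2, 3, 4, 2), free (6, 7, 8, 4)); after release of (1, 2, 0, 0) the pool is (7, 9, 8, 4)


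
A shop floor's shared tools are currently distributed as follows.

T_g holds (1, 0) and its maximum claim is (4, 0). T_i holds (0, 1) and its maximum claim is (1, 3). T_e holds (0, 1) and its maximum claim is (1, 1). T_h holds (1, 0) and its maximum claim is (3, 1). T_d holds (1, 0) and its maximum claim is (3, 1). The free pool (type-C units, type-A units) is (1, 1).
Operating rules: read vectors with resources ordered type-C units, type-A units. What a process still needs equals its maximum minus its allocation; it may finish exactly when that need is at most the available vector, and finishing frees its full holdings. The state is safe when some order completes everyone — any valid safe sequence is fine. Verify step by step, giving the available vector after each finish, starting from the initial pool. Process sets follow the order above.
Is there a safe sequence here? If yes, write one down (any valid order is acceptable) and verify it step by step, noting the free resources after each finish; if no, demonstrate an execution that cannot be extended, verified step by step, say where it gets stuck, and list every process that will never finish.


UNSAFE — no complete ordering exists.
Key observation: no order helps: past T_e, T_i, the free pool tops out at (1, 3), below what each blocked process needs in type-C units.
A maximal execution: T_e, T_i — then nothing else fits. Verifying each step:
  pool = (1, 1)
  T_e: need (1, 0) fits (1, 1); releases (0, 1), pool now (1, 2)
  T_i: need (1, 2) fits (1, 2); releases (0, 1), pool now (1, 3)
  blocked: T_g wants (3, 0), pool (1, 3) — not enough type-C units
  blocked: T_h wants (2, 1), pool (1, 3) — not enough type-C units
  blocked: T_d wants (2, 1), pool (1, 3) — not enough type-C units
Never able to finish: T_g, T_h and T_d.


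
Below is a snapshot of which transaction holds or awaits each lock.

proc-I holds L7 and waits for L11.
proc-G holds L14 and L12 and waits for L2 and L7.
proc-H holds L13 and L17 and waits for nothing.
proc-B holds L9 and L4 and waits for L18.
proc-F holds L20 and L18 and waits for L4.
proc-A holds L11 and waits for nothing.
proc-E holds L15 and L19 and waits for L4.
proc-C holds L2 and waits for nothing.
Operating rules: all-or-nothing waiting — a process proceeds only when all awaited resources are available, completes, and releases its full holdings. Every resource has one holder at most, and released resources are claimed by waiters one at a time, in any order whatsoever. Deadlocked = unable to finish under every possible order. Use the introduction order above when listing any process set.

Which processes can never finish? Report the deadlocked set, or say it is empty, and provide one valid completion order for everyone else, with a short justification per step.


Deadlocked set: proc-B, proc-F and proc-E.
Key observation: the wait chain closes on itself along proc-B -> proc-F -> proc-B; proc-E waits into the deadlock from upstream.
A valid finishing order for the others: proc-A, proc-I, proc-C, proc-H, proc-G.
Step-by-step check:
  proc-A: no waits; runs immediately, freeing L11
  run proc-I (all its waits — L11 — are resolved); releases L7
  proc-C: no waits; runs immediately, freeing L2
  proc-H: no waits; runs immediately, freeing L13 and L17
  run proc-G (all its waits — L2 and L7 — are resolved); releases L14 and L12


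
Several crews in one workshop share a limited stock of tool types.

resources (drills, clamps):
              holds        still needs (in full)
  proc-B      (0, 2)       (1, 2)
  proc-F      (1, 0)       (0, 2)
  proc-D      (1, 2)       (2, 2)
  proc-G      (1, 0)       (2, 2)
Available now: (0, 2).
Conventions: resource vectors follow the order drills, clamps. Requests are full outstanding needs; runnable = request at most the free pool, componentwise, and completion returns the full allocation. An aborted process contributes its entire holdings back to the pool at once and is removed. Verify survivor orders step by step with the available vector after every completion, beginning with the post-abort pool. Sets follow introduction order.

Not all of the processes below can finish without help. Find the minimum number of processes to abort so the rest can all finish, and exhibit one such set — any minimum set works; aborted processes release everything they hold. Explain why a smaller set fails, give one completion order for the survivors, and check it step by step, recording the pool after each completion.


Abort proc-D.
Key observation: the returned (1, 2) from proc-D is what brings proc-G — unrunnable before, under any order — into play at step 3.
Why nothing smaller works: aborting no one leaves the state deadlocked as given.
The survivors complete as proc-F, proc-B, proc-G. Step-by-step check (starting from the post-abort pool):
  pool = (1, 4)
  proc-F: need (0, 2) fits (1, 4); releases (1, 0), pool now (2, 4)
  proc-B: need (1, 2) fits (2, 4); releases (0, 2), pool now (2, 6)
  proc-G: need (2, 2) fits (2, 6); releases (1, 0), pool now (3, 6)


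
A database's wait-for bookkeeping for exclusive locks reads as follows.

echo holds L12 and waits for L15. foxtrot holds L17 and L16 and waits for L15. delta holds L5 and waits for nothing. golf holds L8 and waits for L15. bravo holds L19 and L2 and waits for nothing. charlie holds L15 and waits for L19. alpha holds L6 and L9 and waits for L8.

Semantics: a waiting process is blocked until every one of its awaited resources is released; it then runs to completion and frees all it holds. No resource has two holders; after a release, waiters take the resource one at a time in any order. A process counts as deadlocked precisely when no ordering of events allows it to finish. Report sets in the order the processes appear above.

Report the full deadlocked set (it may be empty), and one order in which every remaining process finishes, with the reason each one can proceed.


Nothing here is deadlocked.
Key observation: the wait graph is acyclic; completion cascades from the unblocked processes through everyone else.
The rest can finish in the order bravo, charlie, echo, golf, foxtrot, alpha, delta.
Step-by-step check:
  run bravo (it waits on nothing); releases L19 and L2
  run charlie (all its waits — L19 — are resolved); releases L15
  run echo (all its waits — L15 — are resolved); releases L12
  run golf (all its waits — L15 — are resolved); releases L8
  run foxtrot (all its waits — L15 — are resolved); releases L17 and L16
  run alpha (all its waits — L8 — are resolved); releases L6 and L9
  run delta (it waits on nothing); releases L5


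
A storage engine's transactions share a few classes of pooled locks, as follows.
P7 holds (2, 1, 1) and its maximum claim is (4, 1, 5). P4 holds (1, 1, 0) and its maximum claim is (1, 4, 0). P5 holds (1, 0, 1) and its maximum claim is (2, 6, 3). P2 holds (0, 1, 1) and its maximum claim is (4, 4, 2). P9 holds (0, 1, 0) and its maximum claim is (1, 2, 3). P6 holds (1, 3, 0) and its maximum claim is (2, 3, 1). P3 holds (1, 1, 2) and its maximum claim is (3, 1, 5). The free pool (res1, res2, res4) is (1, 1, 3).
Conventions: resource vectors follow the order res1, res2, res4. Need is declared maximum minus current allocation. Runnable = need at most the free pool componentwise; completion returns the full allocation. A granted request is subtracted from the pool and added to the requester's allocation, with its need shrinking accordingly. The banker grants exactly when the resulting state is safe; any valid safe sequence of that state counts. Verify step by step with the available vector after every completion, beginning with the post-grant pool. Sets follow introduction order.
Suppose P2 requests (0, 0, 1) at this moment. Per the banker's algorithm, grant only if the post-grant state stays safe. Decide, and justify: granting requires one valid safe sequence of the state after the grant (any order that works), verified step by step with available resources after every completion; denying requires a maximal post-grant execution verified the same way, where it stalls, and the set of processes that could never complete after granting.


DENY. Granting would leave the state unsafe.
Key observation: after P6, P4 the pool peaks at (3, 5, 2), and each blocked process is short somewhere: P7 on res4; P5 on res2; P2 on res1; P9 on res4; P3 on res4.
Pretend the grant happened; the run P6, P4 goes as far as possible. Walking it through:
  pool = (1, 1, 2)
  run P6 (needs (1, 0, 1), free (1, 1, 2)); after release of (1, 3, 0) the pool is (2, 4, 2)
  run P4 (needs (0, 3, 0), free (2, 4, 2)); after release of (1, 1, 0) the pool is (3, 5, 2)
  blocked: P7 wants (2, 0, 4), pool (3, 5, 2) — not enough res4
  blocked: P5 wants (1, 6, 2), pool (3, 5, 2) — not enough res2
  blocked: P2 wants (4, 3, 0), pool (3, 5, 2) — not enough res1
  blocked: P9 wants (1, 1, 3), pool (3, 5, 2) — not enough res4
  blocked: P3 wants (2, 0, 3), pool (3, 5, 2) — not enough res4
Processes that could never finish after the grant: P7, P5, P2, P9 and P3.


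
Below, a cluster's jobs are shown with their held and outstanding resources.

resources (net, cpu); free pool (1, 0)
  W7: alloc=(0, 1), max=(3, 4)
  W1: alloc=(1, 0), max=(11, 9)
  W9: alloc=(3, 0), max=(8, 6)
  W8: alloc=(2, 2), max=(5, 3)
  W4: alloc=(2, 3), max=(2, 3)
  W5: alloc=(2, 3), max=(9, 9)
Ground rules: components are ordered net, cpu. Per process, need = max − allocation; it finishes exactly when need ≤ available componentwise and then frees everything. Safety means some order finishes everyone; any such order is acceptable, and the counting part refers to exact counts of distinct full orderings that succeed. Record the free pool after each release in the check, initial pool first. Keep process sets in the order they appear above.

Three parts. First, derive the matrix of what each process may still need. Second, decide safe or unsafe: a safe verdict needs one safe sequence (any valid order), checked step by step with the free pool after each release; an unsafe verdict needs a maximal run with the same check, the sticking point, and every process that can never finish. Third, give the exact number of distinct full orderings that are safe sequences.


(1) Remaining need (order net, cpu):
  W7: (3, 3)
  W1: (10, 9)
  W9: (5, 6)
  W8: (3, 1)
  W4: (0, 0)
  W5: (7, 6)
(2) The state is SAFE; one workable sequence: W4, W8, W7, W9, W5, W1.
Key observation: reading the order forward, W8 is the first process whose need (3, 1) meets the free pool (3, 3) exactly on a resource it requests.
Verifying each step:
  pool = (1, 0)
  W4 needs (0, 0) <= (1, 0) -> finishes; pool += (2, 3) = (3, 3)
  W8 needs (3, 1) <= (3, 3) -> finishes; pool += (2, 2) = (5, 5)
  W7 needs (3, 3) <= (5, 5) -> finishes; pool += (0, 1) = (5, 6)
  W9 needs (5, 6) <= (5, 6) -> finishes; pool += (3, 0) = (8, 6)
  W5 needs (7, 6) <= (8, 6) -> finishes; pool += (2, 3) = (10, 9)
  W1 needs (10, 9) <= (10, 9) -> finishes; pool += (1, 0) = (11, 9)
(3) Exactly 2 of the possible complete orderings are safe sequences.


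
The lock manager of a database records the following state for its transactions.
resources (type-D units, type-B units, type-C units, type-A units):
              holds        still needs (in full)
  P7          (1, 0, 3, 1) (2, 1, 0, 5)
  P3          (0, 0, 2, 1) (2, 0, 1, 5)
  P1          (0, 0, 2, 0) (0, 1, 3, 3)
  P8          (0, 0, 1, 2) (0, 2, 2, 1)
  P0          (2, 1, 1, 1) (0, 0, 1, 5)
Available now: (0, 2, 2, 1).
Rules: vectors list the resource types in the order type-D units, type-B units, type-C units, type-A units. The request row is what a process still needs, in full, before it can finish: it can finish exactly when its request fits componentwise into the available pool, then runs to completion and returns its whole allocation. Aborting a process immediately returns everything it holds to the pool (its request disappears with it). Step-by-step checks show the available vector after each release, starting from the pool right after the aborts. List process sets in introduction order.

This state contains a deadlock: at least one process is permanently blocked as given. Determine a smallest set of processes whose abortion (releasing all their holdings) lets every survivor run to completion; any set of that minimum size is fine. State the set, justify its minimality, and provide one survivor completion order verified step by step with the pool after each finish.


Abort P7 and P0.
Key observation: P3 was stuck for good until P7 and P0 gave back (3, 1, 4, 2); in the order shown it finishes at step 2.
Why nothing smaller works — every single abort fails: P7 alone leaves P3 blocked (short on type-D units and type-A units); P3 alone leaves P7 blocked (short on type-D units and type-A units); P1 alone leaves P7 blocked (short on type-D units and type-A units); P8 alone leaves P7 blocked (short on type-D units and type-A units); P0 alone leaves P7 blocked (short on type-A units).
The survivors complete as P8, P3, P1. Check, step by step (starting from the post-abort pool):
  pool = (3, 3, 6, 3)
  run P8 (needs (0, 2, 2, 1), free (3, 3, 6, 3)); after release of (0, 0, 1, 2) the pool is (3, 3, 7, 5)
  run P3 (needs (2, 0, 1, 5), free (3, 3, 7, 5)); after release of (0, 0, 2, 1) the pool is (3, 3, 9, 6)
  run P1 (needs (0, 1, 3, 3), free (3, 3, 9, 6)); after release of (0, 0, 2, 0) the pool is (3, 3, 11, 6)


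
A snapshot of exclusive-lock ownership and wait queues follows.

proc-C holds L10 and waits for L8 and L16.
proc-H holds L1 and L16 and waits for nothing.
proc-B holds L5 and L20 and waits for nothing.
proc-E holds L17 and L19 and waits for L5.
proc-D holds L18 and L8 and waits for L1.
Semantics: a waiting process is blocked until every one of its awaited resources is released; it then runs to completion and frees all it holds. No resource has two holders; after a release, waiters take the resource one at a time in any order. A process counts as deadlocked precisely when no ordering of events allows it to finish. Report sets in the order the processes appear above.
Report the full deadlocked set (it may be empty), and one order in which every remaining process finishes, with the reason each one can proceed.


Nothing here is deadlocked.
Key observation: all waits point, directly or indirectly, at processes that can finish, so nothing is permanently blocked.
A valid finishing order for the others: proc-B, proc-H, proc-E, proc-D, proc-C.
Walking it through:
  proc-B: no waits; runs immediately, freeing L5 and L20
  proc-H: no waits; runs immediately, freeing L1 and L16
  proc-E: everything it awaited (L5) is free; runs, freeing L17 and L19
  proc-D: everything it awaited (L1) is free; runs, freeing L18 and L8
  proc-C: everything it awaited (L8 and L16) is free; runs, freeing L10


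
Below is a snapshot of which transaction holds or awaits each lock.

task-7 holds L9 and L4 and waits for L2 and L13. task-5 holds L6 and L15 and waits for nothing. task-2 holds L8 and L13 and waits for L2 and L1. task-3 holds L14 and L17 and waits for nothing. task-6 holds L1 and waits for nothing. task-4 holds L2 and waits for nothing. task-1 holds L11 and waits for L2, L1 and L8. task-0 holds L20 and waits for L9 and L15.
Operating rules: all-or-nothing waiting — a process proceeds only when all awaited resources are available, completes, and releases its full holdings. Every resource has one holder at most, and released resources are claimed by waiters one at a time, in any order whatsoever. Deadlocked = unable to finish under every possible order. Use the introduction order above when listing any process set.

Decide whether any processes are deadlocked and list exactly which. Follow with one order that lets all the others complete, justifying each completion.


Nothing here is deadlocked.
Key observation: although several processes wait, no cycle exists — each chain bottoms out at a free runner.
The rest can finish in the order task-4, task-6, task-5, task-2, task-3, task-7, task-0, task-1.
Check, step by step:
  run task-4 (it waits on nothing); releases L2
  run task-6 (it waits on nothing); releases L1
  run task-5 (it waits on nothing); releases L6 and L15
  task-2 waits on L2 and L1 — all released -> runs and releases L8 and L13
  run task-3 (it waits on nothing); releases L14 and L17
  task-7 waits on L2 and L13 — all released -> runs and releases L9 and L4
  task-0 waits on L9 and L15 — all released -> runs and releases L20
  task-1 waits on L2, L1 and L8 — all released -> runs and releases L11


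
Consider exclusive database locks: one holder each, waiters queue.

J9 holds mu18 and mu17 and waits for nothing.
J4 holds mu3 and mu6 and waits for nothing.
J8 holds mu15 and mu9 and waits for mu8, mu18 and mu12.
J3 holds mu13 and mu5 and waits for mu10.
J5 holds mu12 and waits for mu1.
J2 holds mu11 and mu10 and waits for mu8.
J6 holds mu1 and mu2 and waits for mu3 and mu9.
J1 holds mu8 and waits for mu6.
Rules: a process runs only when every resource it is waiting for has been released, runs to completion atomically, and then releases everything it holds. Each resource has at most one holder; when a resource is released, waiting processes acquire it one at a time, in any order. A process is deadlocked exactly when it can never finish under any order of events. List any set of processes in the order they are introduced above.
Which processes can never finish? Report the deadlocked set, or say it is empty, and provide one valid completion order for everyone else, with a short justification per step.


Deadlocked set: J8, J5 and J6.
Key observation: the wait chain closes on itself along J8 -> J5 -> J6 -> J8; no other process is dragged down with it.
The rest can finish in the order J4, J9, J1, J2, J3.
Step-by-step check:
  J4 waits on nothing -> runs at once and releases mu3 and mu6
  J9 waits on nothing -> runs at once and releases mu18 and mu17
  J1: everything it awaited (mu6) is free; runs, freeing mu8
  J2: everything it awaited (mu8) is free; runs, freeing mu11 and mu10
  J3: everything it awaited (mu10) is free; runs, freeing mu13 and mu5


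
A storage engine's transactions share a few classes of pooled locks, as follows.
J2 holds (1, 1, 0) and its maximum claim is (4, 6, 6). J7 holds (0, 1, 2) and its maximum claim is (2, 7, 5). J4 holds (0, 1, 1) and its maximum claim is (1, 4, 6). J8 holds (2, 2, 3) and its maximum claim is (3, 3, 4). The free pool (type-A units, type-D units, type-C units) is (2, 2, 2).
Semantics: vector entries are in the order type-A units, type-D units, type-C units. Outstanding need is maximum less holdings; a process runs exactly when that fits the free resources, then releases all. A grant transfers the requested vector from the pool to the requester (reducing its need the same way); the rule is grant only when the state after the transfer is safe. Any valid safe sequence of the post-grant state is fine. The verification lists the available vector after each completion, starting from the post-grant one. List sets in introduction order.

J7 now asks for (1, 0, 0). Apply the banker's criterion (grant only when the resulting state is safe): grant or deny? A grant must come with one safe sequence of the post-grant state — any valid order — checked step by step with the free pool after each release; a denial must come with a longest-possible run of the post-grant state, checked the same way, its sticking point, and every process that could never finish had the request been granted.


GRANT — the state after the grant stays safe, e.g. via J8, J4, J2, J7.
Key observation: (1, 2, 2) free after granting still covers J8 first, and each release covers the next.
Check on the post-grant state, step by step:
  pool = (1, 2, 2)
  J8 needs (1, 1, 1) <= (1, 2, 2) -> finishes; pool += (2, 2, 3) = (3, 4, 5)
  J4 needs (1, 3, 5) <= (3, 4, 5) -> finishes; pool += (0, 1, 1) = (3, 5, 6)
  J2 needs (3, 5, 6) <= (3, 5, 6) -> finishes; pool += (1, 1, 0) = (4, 6, 6)
  J7 needs (1, 6, 3) <= (4, 6, 6) -> finishes; pool += (1, 1, 2) = (5, 7, 8)


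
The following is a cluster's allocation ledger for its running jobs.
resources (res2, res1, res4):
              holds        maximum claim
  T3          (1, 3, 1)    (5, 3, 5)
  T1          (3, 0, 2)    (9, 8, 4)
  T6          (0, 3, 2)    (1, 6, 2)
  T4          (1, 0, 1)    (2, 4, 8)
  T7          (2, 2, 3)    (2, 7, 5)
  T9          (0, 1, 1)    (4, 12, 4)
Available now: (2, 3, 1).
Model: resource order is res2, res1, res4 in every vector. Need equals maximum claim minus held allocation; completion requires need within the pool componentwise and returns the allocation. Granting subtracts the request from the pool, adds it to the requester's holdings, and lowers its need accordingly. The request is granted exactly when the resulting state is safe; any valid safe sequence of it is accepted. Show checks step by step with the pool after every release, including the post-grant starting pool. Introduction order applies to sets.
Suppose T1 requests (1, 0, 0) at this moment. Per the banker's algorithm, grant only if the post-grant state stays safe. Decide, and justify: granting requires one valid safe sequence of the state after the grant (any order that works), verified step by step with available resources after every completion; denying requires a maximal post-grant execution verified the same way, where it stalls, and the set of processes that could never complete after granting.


DENY: after the grant no complete ordering would exist.
Key observation: after T6, T7 the pool peaks at (3, 8, 6), and each blocked process is short somewhere: T3 on res2; T1 on res2; T4 on res4; T9 on res2, res1.
On the post-grant state, T6, T7 is a maximal run — nothing extends it. Walking it through:
  pool = (1, 3, 1)
  T6 needs (1, 3, 0) <= (1, 3, 1) -> finishes; pool += (0, 3, 2) = (1, 6, 3)
  T7 needs (0, 5, 2) <= (1, 6, 3) -> finishes; pool += (2, 2, 3) = (3, 8, 6)
  T3 cannot run: need (4, 0, 4) vs free (3, 8, 6) (insufficient res2)
  T1 cannot run: need (5, 8, 2) vs free (3, 8, 6) (insufficient res2)
  T4 cannot run: need (1, 4, 7) vs free (3, 8, 6) (insufficient res4)
  T9 cannot run: need (4, 11, 3) vs free (3, 8, 6) (insufficient res2 and res1)
Processes that could never finish after the grant: T3, T1, T4 and T9.


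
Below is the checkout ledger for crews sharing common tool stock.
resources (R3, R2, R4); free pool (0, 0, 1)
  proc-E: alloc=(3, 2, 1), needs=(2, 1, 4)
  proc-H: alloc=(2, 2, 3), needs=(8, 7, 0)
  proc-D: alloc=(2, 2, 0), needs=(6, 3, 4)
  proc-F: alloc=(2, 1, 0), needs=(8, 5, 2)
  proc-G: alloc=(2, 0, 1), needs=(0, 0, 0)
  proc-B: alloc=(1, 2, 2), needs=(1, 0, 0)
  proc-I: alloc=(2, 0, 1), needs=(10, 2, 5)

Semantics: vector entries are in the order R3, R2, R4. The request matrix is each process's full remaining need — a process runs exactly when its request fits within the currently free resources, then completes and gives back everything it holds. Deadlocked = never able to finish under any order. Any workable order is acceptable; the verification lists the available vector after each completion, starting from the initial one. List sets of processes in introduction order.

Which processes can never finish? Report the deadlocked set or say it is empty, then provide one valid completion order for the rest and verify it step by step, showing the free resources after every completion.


No process is deadlocked.
Key observation: there is always a runnable process — proc-G first — so the state unwinds completely.
One completion order for the rest: proc-G, proc-B, proc-E, proc-D, proc-F, proc-H, proc-I. Step-by-step check:
  pool = (0, 0, 1)
  run proc-G (needs (0, 0, 0), free (0, 0, 1)); after release of (2, 0, 1) the pool is (2, 0, 2)
  run proc-B (needs (1, 0, 0), free (2, 0, 2)); after release of (1, 2, 2) the pool is (3, 2, 4)
  run proc-E (needs (2, 1, 4), free (3, 2, 4)); after release of (3, 2, 1) the pool is (6, 4, 5)
  run proc-D (needs (6, 3, 4), free (6, 4, 5)); after release of (2, 2, 0) the pool is (8, 6, 5)
  run proc-F (needs (8, 5, 2), free (8, 6, 5)); after release of (2, 1, 0) the pool is (10, 7, 5)
  run proc-H (needs (8, 7, 0), free (10, 7, 5)); after release of (2, 2, 3) the pool is (12, 9, 8)
  run proc-I (needs (10, 2, 5), free (12, 9, 8)); after release of (2, 0, 1) the pool is (14, 9, 9)


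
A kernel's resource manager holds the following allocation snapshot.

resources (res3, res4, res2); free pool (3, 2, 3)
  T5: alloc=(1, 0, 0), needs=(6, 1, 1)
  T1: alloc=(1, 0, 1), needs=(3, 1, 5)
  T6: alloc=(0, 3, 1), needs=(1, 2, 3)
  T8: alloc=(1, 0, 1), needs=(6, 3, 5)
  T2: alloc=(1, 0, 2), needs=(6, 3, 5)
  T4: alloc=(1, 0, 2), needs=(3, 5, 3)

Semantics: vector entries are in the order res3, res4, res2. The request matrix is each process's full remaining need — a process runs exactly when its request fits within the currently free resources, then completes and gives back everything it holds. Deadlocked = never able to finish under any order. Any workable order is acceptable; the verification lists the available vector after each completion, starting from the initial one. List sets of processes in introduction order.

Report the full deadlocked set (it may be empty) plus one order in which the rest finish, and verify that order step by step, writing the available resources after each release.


The deadlocked set is T5, T8 and T2.
Key observation: the wall is res3: completing T6, T4, T1 brings the pool only to (5, 5, 7), and all the rest need more.
One completion order for the rest: T6, T4, T1. Check, step by step:
  pool = (3, 2, 3)
  T6: need (1, 2, 3) fits (3, 2, 3); releases (0, 3, 1), pool now (3, 5, 4)
  T4: need (3, 5, 3) fits (3, 5, 4); releases (1, 0, 2), pool now (4, 5, 6)
  T1: need (3, 1, 5) fits (4, 5, 6); releases (1, 0, 1), pool now (5, 5, 7)
None of the blocked processes ever fits:
  T5 still needs (6, 1, 1) but only (5, 5, 7) is free — short on res3
  T8 still needs (6, 3, 5) but only (5, 5, 7) is free — short on res3
  T2 still needs (6, 3, 5) but only (5, 5, 7) is free — short on res3


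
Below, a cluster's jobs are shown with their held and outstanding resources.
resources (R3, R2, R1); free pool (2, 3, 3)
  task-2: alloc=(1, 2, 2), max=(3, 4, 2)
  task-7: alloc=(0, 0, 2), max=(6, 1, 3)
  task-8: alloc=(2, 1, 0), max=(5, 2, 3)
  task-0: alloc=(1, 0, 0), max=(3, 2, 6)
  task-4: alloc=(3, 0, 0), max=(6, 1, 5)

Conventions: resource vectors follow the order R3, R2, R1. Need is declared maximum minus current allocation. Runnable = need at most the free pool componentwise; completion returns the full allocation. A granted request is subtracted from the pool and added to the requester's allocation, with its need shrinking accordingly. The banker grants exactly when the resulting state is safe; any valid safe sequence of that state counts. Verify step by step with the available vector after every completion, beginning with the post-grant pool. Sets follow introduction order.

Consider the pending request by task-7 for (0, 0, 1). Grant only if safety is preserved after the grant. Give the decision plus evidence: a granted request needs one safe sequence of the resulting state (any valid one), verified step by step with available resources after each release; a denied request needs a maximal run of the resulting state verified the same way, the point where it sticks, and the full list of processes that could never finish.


DENY: after the grant no complete ordering would exist.
Key observation: after task-2, task-8 the pool peaks at (5, 6, 4), and each blocked process is short somewhere: task-7 on R3; task-0 on R1; task-4 on R1.
Pretend the grant happened; the run task-2, task-8 goes as far as possible. Walking it through:
  pool = (2, 3, 2)
  task-2: need (2, 2, 0) fits (2, 3, 2); releases (1, 2, 2), pool now (3, 5, 4)
  task-8: need (3, 1, 3) fits (3, 5, 4); releases (2, 1, 0), pool now (5, 6, 4)
  task-7 still needs (6, 1, 0) but only (5, 6, 4) is free — short on R3
  task-0 still needs (2, 2, 6) but only (5, 6, 4) is free — short on R1
  task-4 still needs (3, 1, 5) but only (5, 6, 4) is free — short on R1
Processes that could never finish after the grant: task-7, task-0 and task-4.


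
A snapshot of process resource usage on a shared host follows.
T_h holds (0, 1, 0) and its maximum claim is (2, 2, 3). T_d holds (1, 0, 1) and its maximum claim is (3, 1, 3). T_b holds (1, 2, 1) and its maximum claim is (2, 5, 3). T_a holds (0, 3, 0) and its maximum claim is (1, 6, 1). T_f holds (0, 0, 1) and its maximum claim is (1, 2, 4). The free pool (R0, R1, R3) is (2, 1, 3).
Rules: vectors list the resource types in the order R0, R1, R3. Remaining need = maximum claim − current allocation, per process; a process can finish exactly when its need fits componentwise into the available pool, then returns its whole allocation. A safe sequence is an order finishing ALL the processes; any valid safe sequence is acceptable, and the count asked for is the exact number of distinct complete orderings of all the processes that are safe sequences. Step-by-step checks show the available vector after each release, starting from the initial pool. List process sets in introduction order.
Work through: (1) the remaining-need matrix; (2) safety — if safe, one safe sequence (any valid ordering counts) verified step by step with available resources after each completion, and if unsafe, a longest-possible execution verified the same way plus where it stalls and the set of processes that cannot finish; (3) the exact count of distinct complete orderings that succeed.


(1) Need matrix, components ordered R0, R1, R3:
  T_h: (2, 1, 3)
  T_d: (2, 1, 2)
  T_b: (1, 3, 2)
  T_a: (1, 3, 1)
  T_f: (1, 2, 3)
(2) UNSAFE — no complete ordering exists.
Key observation: R1 is the bottleneck — with T_h, T_f, T_d done the pool holds (3, 2, 5), short of every remaining need.
Going as far as possible: T_h, T_f, T_d; after that, nothing fits. Check, step by step:
  pool = (2, 1, 3)
  T_h: need (2, 1, 3) fits (2, 1, 3); releases (0, 1, 0), pool now (2, 2, 3)
  T_f: need (1, 2, 3) fits (2, 2, 3); releases (0, 0, 1), pool now (2, 2, 4)
  T_d: need (2, 1, 2) fits (2, 2, 4); releases (1, 0, 1), pool now (3, 2, 5)
  blocked: T_b wants (1, 3, 2), pool (3, 2, 5) — not enough R1
  blocked: T_a wants (1, 3, 1), pool (3, 2, 5) — not enough R1
Processes that can never finish: T_b and T_a.
(3) Precisely 0 of the possible complete orderings are safe sequences.


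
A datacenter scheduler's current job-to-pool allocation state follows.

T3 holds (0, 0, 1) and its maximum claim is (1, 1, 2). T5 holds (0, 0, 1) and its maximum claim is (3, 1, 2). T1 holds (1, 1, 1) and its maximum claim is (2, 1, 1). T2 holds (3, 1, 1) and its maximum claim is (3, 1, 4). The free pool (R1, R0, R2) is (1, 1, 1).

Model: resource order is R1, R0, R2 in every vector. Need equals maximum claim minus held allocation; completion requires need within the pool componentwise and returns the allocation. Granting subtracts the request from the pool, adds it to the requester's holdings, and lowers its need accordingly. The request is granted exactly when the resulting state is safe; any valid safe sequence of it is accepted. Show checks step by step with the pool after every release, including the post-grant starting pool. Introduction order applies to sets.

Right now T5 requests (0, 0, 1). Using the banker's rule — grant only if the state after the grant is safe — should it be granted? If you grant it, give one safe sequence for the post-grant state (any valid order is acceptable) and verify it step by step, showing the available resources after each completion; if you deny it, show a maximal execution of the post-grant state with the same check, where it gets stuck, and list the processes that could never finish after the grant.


DENY. Granting would leave the state unsafe.
Key observation: after T1, T3 the pool peaks at (2, 2, 2), and each blocked process is short somewhere: T5 on R1; T2 on R2.
On the post-grant state, T1, T3 is a maximal run — nothing extends it. Walking it through:
  pool = (1, 1, 0)
  T1: need (1, 0, 0) fits (1, 1, 0); releases (1, 1, 1), pool now (2, 2, 1)
  T3: need (1, 1, 1) fits (2, 2, 1); releases (0, 0, 1), pool now (2, 2, 2)
  blocked: T5 wants (3, 1, 0), pool (2, 2, 2) — not enough R1
  blocked: T2 wants (0, 0, 3), pool (2, 2, 2) — not enough R2
Processes that could never finish after the grant: T5 and T2.


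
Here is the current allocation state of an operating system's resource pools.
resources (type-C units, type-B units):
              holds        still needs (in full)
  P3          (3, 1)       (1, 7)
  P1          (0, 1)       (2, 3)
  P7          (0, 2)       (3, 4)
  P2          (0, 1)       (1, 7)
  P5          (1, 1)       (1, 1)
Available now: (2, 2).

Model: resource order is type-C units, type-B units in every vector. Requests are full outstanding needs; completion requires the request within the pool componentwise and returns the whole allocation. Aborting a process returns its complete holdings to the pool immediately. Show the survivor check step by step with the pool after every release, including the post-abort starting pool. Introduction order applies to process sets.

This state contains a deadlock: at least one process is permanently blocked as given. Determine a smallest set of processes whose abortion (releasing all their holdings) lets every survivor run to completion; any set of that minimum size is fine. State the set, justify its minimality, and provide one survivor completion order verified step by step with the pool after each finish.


The answer: abort P3.
Key observation: no ordering could ever have run P2 before the abort of P3; with (3, 1) back in the pool it fits at step 4.
No smaller set exists: with zero aborts the deadlock remains.
One survivor order: P1, P7, P5, P2. Walking it through (post-abort pool first):
  pool = (5, 3)
  run P1 (needs (2, 3), free (5, 3)); after release of (0, 1) the pool is (5, 4)
  run P7 (needs (3, 4), free (5, 4)); after release of (0, 2) the pool is (5, 6)
  run P5 (needs (1, 1), free (5, 6)); after release of (1, 1) the pool is (6, 7)
  run P2 (needs (1, 7), free (6, 7)); after release of (0, 1) the pool is (6, 8)


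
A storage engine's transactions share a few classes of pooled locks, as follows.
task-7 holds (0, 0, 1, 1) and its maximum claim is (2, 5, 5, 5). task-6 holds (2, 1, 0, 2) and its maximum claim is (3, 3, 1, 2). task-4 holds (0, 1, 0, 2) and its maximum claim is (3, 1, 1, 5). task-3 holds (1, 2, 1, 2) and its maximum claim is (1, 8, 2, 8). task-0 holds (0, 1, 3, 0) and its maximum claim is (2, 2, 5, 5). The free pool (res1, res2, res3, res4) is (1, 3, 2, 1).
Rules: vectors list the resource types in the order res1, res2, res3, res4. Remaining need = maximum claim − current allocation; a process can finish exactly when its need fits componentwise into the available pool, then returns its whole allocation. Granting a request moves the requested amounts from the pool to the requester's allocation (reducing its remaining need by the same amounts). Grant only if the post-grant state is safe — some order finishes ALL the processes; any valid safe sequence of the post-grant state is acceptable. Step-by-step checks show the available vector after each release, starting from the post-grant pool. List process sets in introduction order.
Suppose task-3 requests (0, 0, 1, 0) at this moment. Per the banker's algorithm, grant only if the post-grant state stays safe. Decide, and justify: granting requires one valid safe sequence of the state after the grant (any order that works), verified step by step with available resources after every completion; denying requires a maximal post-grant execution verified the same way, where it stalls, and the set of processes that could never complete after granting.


DENY. Granting would leave the state unsafe.
Key observation: after task-6, task-4 the pool peaks at (3, 5, 1, 5), and each blocked process is short somewhere: task-7 on res3; task-3 on res2, res4; task-0 on res3.
On the post-grant state, task-6, task-4 is a maximal run — nothing extends it. Check, step by step:
  pool = (1, 3, 1, 1)
  run task-6 (needs (1, 2, 1, 0), free (1, 3, 1, 1)); after release of (2, 1, 0, 2) the pool is (3, 4, 1, 3)
  run task-4 (needs (3, 0, 1, 3), free (3, 4, 1, 3)); after release of (0, 1, 0, 2) the pool is (3, 5, 1, 5)
  task-7 cannot run: need (2, 5, 4, 4) vs free (3, 5, 1, 5) (insufficient res3)
  task-3 cannot run: need (0, 6, 0, 6) vs free (3, 5, 1, 5) (insufficient res2 and res4)
  task-0 cannot run: need (2, 1, 2, 5) vs free (3, 5, 1, 5) (insufficient res3)
Had the request been granted, task-7, task-3 and task-0 could never finish.


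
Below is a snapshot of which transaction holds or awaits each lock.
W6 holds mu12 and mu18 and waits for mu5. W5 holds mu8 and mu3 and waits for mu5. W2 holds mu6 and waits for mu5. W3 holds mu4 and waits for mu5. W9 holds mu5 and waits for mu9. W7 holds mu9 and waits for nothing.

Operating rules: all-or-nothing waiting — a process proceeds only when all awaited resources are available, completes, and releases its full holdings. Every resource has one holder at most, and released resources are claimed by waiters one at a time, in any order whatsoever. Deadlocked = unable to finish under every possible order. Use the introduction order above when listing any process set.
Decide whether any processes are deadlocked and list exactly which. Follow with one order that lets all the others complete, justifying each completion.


Nothing here is deadlocked.
Key observation: the wait relation is loop-free; peeling off processes with no waits unwinds the whole state.
The rest can finish in the order W7, W9, W3, W6, W2, W5.
Walking it through:
  W7 waits on nothing -> runs at once and releases mu9
  W9 waits on mu9 — all released -> runs and releases mu5
  W3 waits on mu5 — all released -> runs and releases mu4
  W6 waits on mu5 — all released -> runs and releases mu12 and mu18
  W2 waits on mu5 — all released -> runs and releases mu6
  W5 waits on mu5 — all released -> runs and releases mu8 and mu3


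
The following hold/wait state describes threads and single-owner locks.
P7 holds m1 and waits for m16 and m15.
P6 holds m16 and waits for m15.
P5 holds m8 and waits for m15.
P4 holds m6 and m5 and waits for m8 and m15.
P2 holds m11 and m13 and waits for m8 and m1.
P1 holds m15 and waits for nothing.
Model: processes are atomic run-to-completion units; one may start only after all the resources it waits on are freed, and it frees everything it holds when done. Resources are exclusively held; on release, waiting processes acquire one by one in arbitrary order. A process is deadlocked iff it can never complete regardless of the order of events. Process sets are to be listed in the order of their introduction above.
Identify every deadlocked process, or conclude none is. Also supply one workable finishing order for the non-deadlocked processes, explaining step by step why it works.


The deadlocked set is empty.
Key observation: there is no circular wait here — follow any chain and it reaches a process that is free to run now.
The rest can finish in the order P1, P5, P4, P6, P7, P2.
Verifying each step:
  P1 waits on nothing -> runs at once and releases m15
  P5: everything it awaited (m15) is free; runs, freeing m8
  P4: everything it awaited (m8 and m15) is free; runs, freeing m6 and m5
  P6: everything it awaited (m15) is free; runs, freeing m16
  P7: everything it awaited (m16 and m15) is free; runs, freeing m1
  P2: everything it awaited (m8 and m1) is free; runs, freeing m11 and m13
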